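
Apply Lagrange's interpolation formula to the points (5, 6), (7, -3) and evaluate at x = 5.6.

Lagrange interpolation formula:
P(x) = Σ yᵢ × Lᵢ(x)
where Lᵢ(x) = Π_{j≠i} (x - xⱼ)/(xᵢ - xⱼ)

L_0(5.6) = (5.6 - 7)/(5 - 7) = 0.700000
L_1(5.6) = (5.6 - 5)/(7 - 5) = 0.300000

P(5.6) = 6×L_0(5.6) + (-3)×L_1(5.6)
P(5.6) = 3.300000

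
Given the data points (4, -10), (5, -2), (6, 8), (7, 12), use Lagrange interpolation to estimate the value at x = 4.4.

Lagrange interpolation formula:
P(x) = Σ yᵢ × Lᵢ(x)
where Lᵢ(x) = Π_{j≠i} (x - xⱼ)/(xᵢ - xⱼ)

L_0(4.4) = (4.4 - 5)/(4 - 5) × (4.4 - 6)/(4 - 6) × (4.4 - 7)/(4 - 7) = 0.416000
L_1(4.4) = (4.4 - 4)/(5 - 4) × (4.4 - 6)/(5 - 6) × (4.4 - 7)/(5 - 7) = 0.832000
L_2(4.4) = (4.4 - 4)/(6 - 4) × (4.4 - 5)/(6 - 5) × (4.4 - 7)/(6 - 7) = -0.312000
L_3(4.4) = (4.4 - 4)/(7 - 4) × (4.4 - 5)/(7 - 5) × (4.4 - 6)/(7 - 6) = 0.064000

P(4.4) = (-10)×L_0(4.4) + (-2)×L_1(4.4) + 8×L_2(4.4) + 12×L_3(4.4)
P(4.4) = -7.552000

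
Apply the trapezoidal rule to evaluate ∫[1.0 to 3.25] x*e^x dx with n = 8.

f(x) = x*e^x
a = 1.0, b = 3.25, n = 8
h = (b - a)/n = 0.281250

Trapezoidal rule: (h/2)[f(x₀) + 2f(x₁) + 2f(x₂) + ... + f(xₙ)]

x_0 = 1.0000, f(x_0) = 2.718282, coefficient = 1
x_1 = 1.2812, f(x_1) = 4.613958, coefficient = 2
x_2 = 1.5625, f(x_2) = 7.454271, coefficient = 2
x_3 = 1.8438, f(x_3) = 11.652859, coefficient = 2
x_4 = 2.1250, f(x_4) = 17.792407, coefficient = 2
x_5 = 2.4062, f(x_5) = 26.690816, coefficient = 2
x_6 = 2.6875, f(x_6) = 39.492524, coefficient = 2
x_7 = 2.9688, f(x_7) = 57.794348, coefficient = 2
x_8 = 3.2500, f(x_8) = 83.818605, coefficient = 1

I ≈ (0.281250/2) × 417.519253 = 58.713645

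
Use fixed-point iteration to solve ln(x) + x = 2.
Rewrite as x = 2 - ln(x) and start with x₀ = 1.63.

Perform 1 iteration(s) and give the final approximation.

Equation: ln(x) + x = 2
Fixed-point form: x = 2 - ln(x)
x₀ = 1.63

x_1 = g(1.630000) = 1.511420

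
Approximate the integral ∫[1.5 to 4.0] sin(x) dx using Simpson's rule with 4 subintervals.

f(x) = sin(x)
a = 1.5, b = 4.0, n = 4
h = (b - a)/n = 0.625000

Simpson's rule: (h/3)[f(x₀) + 4f(x₁) + 2f(x₂) + ... + f(xₙ)]

x_0 = 1.5000, f(x_0) = 0.997495, coefficient = 1
x_1 = 2.1250, f(x_1) = 0.850320, coefficient = 4
x_2 = 2.7500, f(x_2) = 0.381661, coefficient = 2
x_3 = 3.3750, f(x_3) = -0.231294, coefficient = 4
x_4 = 4.0000, f(x_4) = -0.756802, coefficient = 1

I ≈ (0.625000/3) × 3.480118 = 0.725025
Exact value: 0.724381
Error: 0.000644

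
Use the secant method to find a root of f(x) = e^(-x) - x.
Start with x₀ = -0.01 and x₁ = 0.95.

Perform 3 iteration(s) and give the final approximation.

f(x) = e^(-x) - x
x₀ = -0.01, x₁ = 0.95

Secant formula: x_{n+1} = x_n - f(x_n)(x_n - x_{n-1})/(f(x_n) - f(x_{n-1}))

Iteration 1:
  f(-0.010000) = 1.020050
  f(0.950000) = -0.563259
  x_2 = 0.950000 - (-0.563259)×(0.950000 - (-0.010000))/(-0.563259 - 1.020050)
       = 0.608482
Iteration 2:
  f(0.950000) = -0.563259
  f(0.608482) = -0.064306
  x_3 = 0.608482 - (-0.064306)×(0.608482 - 0.950000)/(-0.064306 - (-0.563259))
       = 0.564467
Iteration 3:
  f(0.608482) = -0.064306
  f(0.564467) = 0.004197
  x_4 = 0.564467 - 0.004197×(0.564467 - 0.608482)/(0.004197 - (-0.064306))
       = 0.567163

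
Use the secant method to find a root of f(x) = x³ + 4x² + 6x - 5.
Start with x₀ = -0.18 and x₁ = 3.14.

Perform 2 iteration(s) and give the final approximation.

f(x) = x³ + 4x² + 6x - 5
x₀ = -0.18, x₁ = 3.14

Secant formula: x_{n+1} = x_n - f(x_n)(x_n - x_{n-1})/(f(x_n) - f(x_{n-1}))

Iteration 1:
  f(-0.180000) = -5.956232
  f(3.140000) = 84.237544
  x_2 = 3.140000 - 84.237544×(3.140000 - (-0.180000))/(84.237544 - (-5.956232))
       = 0.039247
Iteration 2:
  f(3.140000) = 84.237544
  f(0.039247) = -4.758298
  x_3 = 0.039247 - (-4.758298)×(0.039247 - 3.140000)/(-4.758298 - 84.237544)
       = 0.205033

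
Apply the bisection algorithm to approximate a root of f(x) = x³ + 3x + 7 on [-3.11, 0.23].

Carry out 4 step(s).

f(x) = x³ + 3x + 7
Initial interval: [-3.11, 0.23]

Iteration 1:
  c_1 = (-3.110000 + 0.230000)/2 = -1.440000
  f(c_1) = f(-1.440000) = -0.305984
  f(a) × f(c) ≥ 0, new interval: [-1.440000, 0.230000]
Iteration 2:
  c_2 = (-1.440000 + 0.230000)/2 = -0.605000
  f(c_2) = f(-0.605000) = 4.963555
  f(a) × f(c) < 0, new interval: [-1.440000, -0.605000]
Iteration 3:
  c_3 = (-1.440000 + (-0.605000))/2 = -1.022500
  f(c_3) = f(-1.022500) = 2.863470
  f(a) × f(c) < 0, new interval: [-1.440000, -1.022500]
Iteration 4:
  c_4 = (-1.440000 + (-1.022500))/2 = -1.231250
  f(c_4) = f(-1.231250) = 1.439704
  f(a) × f(c) < 0, new interval: [-1.440000, -1.231250]

After 4 iteration(s), the approximation is c_4 = -1.231250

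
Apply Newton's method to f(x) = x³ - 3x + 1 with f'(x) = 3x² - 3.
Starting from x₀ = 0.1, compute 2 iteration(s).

f(x) = x³ - 3x + 1
f'(x) = 3x² - 3
x₀ = 0.1

Newton-Raphson formula: x_{n+1} = x_n - f(x_n)/f'(x_n)

Iteration 1:
  f(0.100000) = 0.701000
  f'(0.100000) = -2.970000
  x_1 = 0.100000 - 0.701000/(-2.970000) = 0.336027
Iteration 2:
  f(0.336027) = 0.029861
  f'(0.336027) = -2.661258
  x_2 = 0.336027 - 0.029861/(-2.661258) = 0.347248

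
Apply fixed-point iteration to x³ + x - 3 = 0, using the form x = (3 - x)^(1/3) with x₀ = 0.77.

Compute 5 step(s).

Equation: x³ + x - 3 = 0
Fixed-point form: x = (3 - x)^(1/3)
x₀ = 0.77

x_1 = g(0.770000) = 1.306477
x_2 = g(1.306477) = 1.191966
x_3 = g(1.191966) = 1.218248
x_4 = g(1.218248) = 1.212316
x_5 = g(1.212316) = 1.213660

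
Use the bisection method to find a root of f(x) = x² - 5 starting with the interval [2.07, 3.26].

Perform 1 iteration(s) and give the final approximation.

f(x) = x² - 5
Initial interval: [2.07, 3.26]

Iteration 1:
  c_1 = (2.070000 + 3.260000)/2 = 2.665000
  f(c_1) = f(2.665000) = 2.102225
  f(a) × f(c) < 0, new interval: [2.070000, 2.665000]

After 1 iteration(s), the approximation is c_1 = 2.665000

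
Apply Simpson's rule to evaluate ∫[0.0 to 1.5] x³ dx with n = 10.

f(x) = x³
a = 0.0, b = 1.5, n = 10
h = (b - a)/n = 0.150000

Simpson's rule: (h/3)[f(x₀) + 4f(x₁) + 2f(x₂) + ... + f(xₙ)]

x_0 = 0.0000, f(x_0) = 0.000000, coefficient = 1
x_1 = 0.1500, f(x_1) = 0.003375, coefficient = 4
x_2 = 0.3000, f(x_2) = 0.027000, coefficient = 2
x_3 = 0.4500, f(x_3) = 0.091125, coefficient = 4
x_4 = 0.6000, f(x_4) = 0.216000, coefficient = 2
x_5 = 0.7500, f(x_5) = 0.421875, coefficient = 4
x_6 = 0.9000, f(x_6) = 0.729000, coefficient = 2
x_7 = 1.0500, f(x_7) = 1.157625, coefficient = 4
x_8 = 1.2000, f(x_8) = 1.728000, coefficient = 2
x_9 = 1.3500, f(x_9) = 2.460375, coefficient = 4
x_10 = 1.5000, f(x_10) = 3.375000, coefficient = 1

I ≈ (0.150000/3) × 25.312500 = 1.265625
Exact value: 1.265625
Error: 0.000000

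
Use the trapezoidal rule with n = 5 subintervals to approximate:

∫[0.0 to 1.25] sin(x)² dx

f(x) = sin(x)²
a = 0.0, b = 1.25, n = 5
h = (b - a)/n = 0.250000

Trapezoidal rule: (h/2)[f(x₀) + 2f(x₁) + 2f(x₂) + ... + f(xₙ)]

x_0 = 0.0000, f(x_0) = 0.000000, coefficient = 1
x_1 = 0.2500, f(x_1) = 0.061209, coefficient = 2
x_2 = 0.5000, f(x_2) = 0.229849, coefficient = 2
x_3 = 0.7500, f(x_3) = 0.464631, coefficient = 2
x_4 = 1.0000, f(x_4) = 0.708073, coefficient = 2
x_5 = 1.2500, f(x_5) = 0.900572, coefficient = 1

I ≈ (0.250000/2) × 3.828097 = 0.478512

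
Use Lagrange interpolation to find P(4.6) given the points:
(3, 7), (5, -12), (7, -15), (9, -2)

Lagrange interpolation formula:
P(x) = Σ yᵢ × Lᵢ(x)
where Lᵢ(x) = Π_{j≠i} (x - xⱼ)/(xᵢ - xⱼ)

L_0(4.6) = (4.6 - 5)/(3 - 5) × (4.6 - 7)/(3 - 7) × (4.6 - 9)/(3 - 9) = 0.088000
L_1(4.6) = (4.6 - 3)/(5 - 3) × (4.6 - 7)/(5 - 7) × (4.6 - 9)/(5 - 9) = 1.056000
L_2(4.6) = (4.6 - 3)/(7 - 3) × (4.6 - 5)/(7 - 5) × (4.6 - 9)/(7 - 9) = -0.176000
L_3(4.6) = (4.6 - 3)/(9 - 3) × (4.6 - 5)/(9 - 5) × (4.6 - 7)/(9 - 7) = 0.032000

P(4.6) = 7×L_0(4.6) + (-12)×L_1(4.6) + (-15)×L_2(4.6) + (-2)×L_3(4.6)
P(4.6) = -9.480000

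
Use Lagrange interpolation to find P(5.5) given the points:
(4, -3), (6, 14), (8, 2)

Lagrange interpolation formula:
P(x) = Σ yᵢ × Lᵢ(x)
where Lᵢ(x) = Π_{j≠i} (x - xⱼ)/(xᵢ - xⱼ)

L_0(5.5) = (5.5 - 6)/(4 - 6) × (5.5 - 8)/(4 - 8) = 0.156250
L_1(5.5) = (5.5 - 4)/(6 - 4) × (5.5 - 8)/(6 - 8) = 0.937500
L_2(5.5) = (5.5 - 4)/(8 - 4) × (5.5 - 6)/(8 - 6) = -0.093750

P(5.5) = (-3)×L_0(5.5) + 14×L_1(5.5) + 2×L_2(5.5)
P(5.5) = 12.468750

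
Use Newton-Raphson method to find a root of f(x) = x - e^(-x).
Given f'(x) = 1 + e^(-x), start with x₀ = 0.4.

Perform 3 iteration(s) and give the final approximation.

f(x) = x - e^(-x)
f'(x) = 1 + e^(-x)
x₀ = 0.4

Newton-Raphson formula: x_{n+1} = x_n - f(x_n)/f'(x_n)

Iteration 1:
  f(0.400000) = -0.270320
  f'(0.400000) = 1.670320
  x_1 = 0.400000 - (-0.270320)/1.670320 = 0.561837
Iteration 2:
  f(0.561837) = -0.008323
  f'(0.561837) = 1.570161
  x_2 = 0.561837 - (-0.008323)/1.570161 = 0.567138
Iteration 3:
  f(0.567138) = -0.000008
  f'(0.567138) = 1.567146
  x_3 = 0.567138 - (-0.000008)/1.567146 = 0.567143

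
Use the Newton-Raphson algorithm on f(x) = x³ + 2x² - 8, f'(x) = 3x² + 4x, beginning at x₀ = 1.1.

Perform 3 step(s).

f(x) = x³ + 2x² - 8
f'(x) = 3x² + 4x
x₀ = 1.1

Newton-Raphson formula: x_{n+1} = x_n - f(x_n)/f'(x_n)

Iteration 1:
  f(1.100000) = -4.249000
  f'(1.100000) = 8.030000
  x_1 = 1.100000 - (-4.249000)/8.030000 = 1.629141
Iteration 2:
  f(1.629141) = 1.632101
  f'(1.629141) = 14.478861
  x_2 = 1.629141 - 1.632101/14.478861 = 1.516418
Iteration 3:
  f(1.516418) = 0.086083
  f'(1.516418) = 12.964239
  x_3 = 1.516418 - 0.086083/12.964239 = 1.509778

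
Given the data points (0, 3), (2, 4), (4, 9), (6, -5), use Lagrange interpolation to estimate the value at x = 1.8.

Lagrange interpolation formula:
P(x) = Σ yᵢ × Lᵢ(x)
where Lᵢ(x) = Π_{j≠i} (x - xⱼ)/(xᵢ - xⱼ)

L_0(1.8) = (1.8 - 2)/(0 - 2) × (1.8 - 4)/(0 - 4) × (1.8 - 6)/(0 - 6) = 0.038500
L_1(1.8) = (1.8 - 0)/(2 - 0) × (1.8 - 4)/(2 - 4) × (1.8 - 6)/(2 - 6) = 1.039500
L_2(1.8) = (1.8 - 0)/(4 - 0) × (1.8 - 2)/(4 - 2) × (1.8 - 6)/(4 - 6) = -0.094500
L_3(1.8) = (1.8 - 0)/(6 - 0) × (1.8 - 2)/(6 - 2) × (1.8 - 4)/(6 - 4) = 0.016500

P(1.8) = 3×L_0(1.8) + 4×L_1(1.8) + 9×L_2(1.8) + (-5)×L_3(1.8)
P(1.8) = 3.340500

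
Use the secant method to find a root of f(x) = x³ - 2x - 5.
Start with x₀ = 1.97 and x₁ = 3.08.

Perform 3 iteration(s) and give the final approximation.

f(x) = x³ - 2x - 5
x₀ = 1.97, x₁ = 3.08

Secant formula: x_{n+1} = x_n - f(x_n)(x_n - x_{n-1})/(f(x_n) - f(x_{n-1}))

Iteration 1:
  f(1.970000) = -1.294627
  f(3.080000) = 18.058112
  x_2 = 3.080000 - 18.058112×(3.080000 - 1.970000)/(18.058112 - (-1.294627))
       = 2.044255
Iteration 2:
  f(3.080000) = 18.058112
  f(2.044255) = -0.545613
  x_3 = 2.044255 - (-0.545613)×(2.044255 - 3.080000)/(-0.545613 - 18.058112)
       = 2.074631
Iteration 3:
  f(2.044255) = -0.545613
  f(2.074631) = -0.219851
  x_4 = 2.074631 - (-0.219851)×(2.074631 - 2.044255)/(-0.219851 - (-0.545613))
       = 2.095132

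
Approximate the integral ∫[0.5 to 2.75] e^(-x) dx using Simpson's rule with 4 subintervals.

f(x) = e^(-x)
a = 0.5, b = 2.75, n = 4
h = (b - a)/n = 0.562500

Simpson's rule: (h/3)[f(x₀) + 4f(x₁) + 2f(x₂) + ... + f(xₙ)]

x_0 = 0.5000, f(x_0) = 0.606531, coefficient = 1
x_1 = 1.0625, f(x_1) = 0.345591, coefficient = 4
x_2 = 1.6250, f(x_2) = 0.196912, coefficient = 2
x_3 = 2.1875, f(x_3) = 0.112197, coefficient = 4
x_4 = 2.7500, f(x_4) = 0.063928, coefficient = 1

I ≈ (0.562500/3) × 2.895432 = 0.542894
Exact value: 0.542603
Error: 0.000291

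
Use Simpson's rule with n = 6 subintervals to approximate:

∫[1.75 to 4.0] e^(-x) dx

f(x) = e^(-x)
a = 1.75, b = 4.0, n = 6
h = (b - a)/n = 0.375000

Simpson's rule: (h/3)[f(x₀) + 4f(x₁) + 2f(x₂) + ... + f(xₙ)]

x_0 = 1.7500, f(x_0) = 0.173774, coefficient = 1
x_1 = 2.1250, f(x_1) = 0.119433, coefficient = 4
x_2 = 2.5000, f(x_2) = 0.082085, coefficient = 2
x_3 = 2.8750, f(x_3) = 0.056416, coefficient = 4
x_4 = 3.2500, f(x_4) = 0.038774, coefficient = 2
x_5 = 3.6250, f(x_5) = 0.026649, coefficient = 4
x_6 = 4.0000, f(x_6) = 0.018316, coefficient = 1

I ≈ (0.375000/3) × 1.243801 = 0.155475
Exact value: 0.155458
Error: 0.000017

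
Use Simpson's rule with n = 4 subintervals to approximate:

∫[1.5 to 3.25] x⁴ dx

f(x) = x⁴
a = 1.5, b = 3.25, n = 4
h = (b - a)/n = 0.437500

Simpson's rule: (h/3)[f(x₀) + 4f(x₁) + 2f(x₂) + ... + f(xₙ)]

x_0 = 1.5000, f(x_0) = 5.062500, coefficient = 1
x_1 = 1.9375, f(x_1) = 14.091812, coefficient = 4
x_2 = 2.3750, f(x_2) = 31.816650, coefficient = 2
x_3 = 2.8125, f(x_3) = 62.570572, coefficient = 4
x_4 = 3.2500, f(x_4) = 111.566406, coefficient = 1

I ≈ (0.437500/3) × 486.911743 = 71.007963
Exact value: 70.999414
Error: 0.008548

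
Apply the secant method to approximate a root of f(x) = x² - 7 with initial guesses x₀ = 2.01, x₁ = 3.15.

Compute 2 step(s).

f(x) = x² - 7
x₀ = 2.01, x₁ = 3.15

Secant formula: x_{n+1} = x_n - f(x_n)(x_n - x_{n-1})/(f(x_n) - f(x_{n-1}))

Iteration 1:
  f(2.010000) = -2.959900
  f(3.150000) = 2.922500
  x_2 = 3.150000 - 2.922500×(3.150000 - 2.010000)/(2.922500 - (-2.959900))
       = 2.583624
Iteration 2:
  f(3.150000) = 2.922500
  f(2.583624) = -0.324887
  x_3 = 2.583624 - (-0.324887)×(2.583624 - 3.150000)/(-0.324887 - 2.922500)
       = 2.640287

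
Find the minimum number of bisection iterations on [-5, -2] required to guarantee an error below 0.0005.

We need (b-a)/2^n ≤ 0.0005
(-2 - (-5))/2^n ≤ 0.0005
3/2^n ≤ 0.0005
2^n ≥ 6000
n ≥ log₂(6000) = 12.55
n ≥ 13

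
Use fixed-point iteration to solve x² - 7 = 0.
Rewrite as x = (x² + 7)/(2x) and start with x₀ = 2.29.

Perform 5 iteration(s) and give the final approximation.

Equation: x² - 7 = 0
Fixed-point form: x = (x² + 7)/(2x)
x₀ = 2.29

x_1 = g(2.290000) = 2.673384
x_2 = g(2.673384) = 2.645894
x_3 = g(2.645894) = 2.645751
x_4 = g(2.645751) = 2.645751
x_5 = g(2.645751) = 2.645751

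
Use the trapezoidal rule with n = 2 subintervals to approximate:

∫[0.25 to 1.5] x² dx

f(x) = x²
a = 0.25, b = 1.5, n = 2
h = (b - a)/n = 0.625000

Trapezoidal rule: (h/2)[f(x₀) + 2f(x₁) + 2f(x₂) + ... + f(xₙ)]

x_0 = 0.2500, f(x_0) = 0.062500, coefficient = 1
x_1 = 0.8750, f(x_1) = 0.765625, coefficient = 2
x_2 = 1.5000, f(x_2) = 2.250000, coefficient = 1

I ≈ (0.625000/2) × 3.843750 = 1.201172
Exact value: 1.119792
Error: 0.081380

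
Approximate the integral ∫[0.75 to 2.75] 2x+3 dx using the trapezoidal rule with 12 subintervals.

f(x) = 2x+3
a = 0.75, b = 2.75, n = 12
h = (b - a)/n = 0.166667

Trapezoidal rule: (h/2)[f(x₀) + 2f(x₁) + 2f(x₂) + ... + f(xₙ)]

x_0 = 0.7500, f(x_0) = 4.500000, coefficient = 1
x_1 = 0.9167, f(x_1) = 4.833333, coefficient = 2
x_2 = 1.0833, f(x_2) = 5.166667, coefficient = 2
x_3 = 1.2500, f(x_3) = 5.500000, coefficient = 2
x_4 = 1.4167, f(x_4) = 5.833333, coefficient = 2
x_5 = 1.5833, f(x_5) = 6.166667, coefficient = 2
x_6 = 1.7500, f(x_6) = 6.500000, coefficient = 2
x_7 = 1.9167, f(x_7) = 6.833333, coefficient = 2
x_8 = 2.0833, f(x_8) = 7.166667, coefficient = 2
x_9 = 2.2500, f(x_9) = 7.500000, coefficient = 2
x_10 = 2.4167, f(x_10) = 7.833333, coefficient = 2
x_11 = 2.5833, f(x_11) = 8.166667, coefficient = 2
x_12 = 2.7500, f(x_12) = 8.500000, coefficient = 1

I ≈ (0.166667/2) × 156.000000 = 13.000000
Exact value: 13.000000
Error: 0.000000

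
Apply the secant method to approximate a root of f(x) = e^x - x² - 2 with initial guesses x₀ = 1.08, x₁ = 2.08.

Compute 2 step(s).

f(x) = e^x - x² - 2
x₀ = 1.08, x₁ = 2.08

Secant formula: x_{n+1} = x_n - f(x_n)(x_n - x_{n-1})/(f(x_n) - f(x_{n-1}))

Iteration 1:
  f(1.080000) = -0.221720
  f(2.080000) = 1.678069
  x_2 = 2.080000 - 1.678069×(2.080000 - 1.080000)/(1.678069 - (-0.221720))
       = 1.196708
Iteration 2:
  f(2.080000) = 1.678069
  f(1.196708) = -0.122905
  x_3 = 1.196708 - (-0.122905)×(1.196708 - 2.080000)/(-0.122905 - 1.678069)
       = 1.256987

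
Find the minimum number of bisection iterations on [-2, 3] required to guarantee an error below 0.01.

We need (b-a)/2^n ≤ 0.01
(3 - (-2))/2^n ≤ 0.01
5/2^n ≤ 0.01
2^n ≥ 500
n ≥ log₂(500) = 8.97
n ≥ 9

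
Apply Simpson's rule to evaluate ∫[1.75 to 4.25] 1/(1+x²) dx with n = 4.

f(x) = 1/(1+x²)
a = 1.75, b = 4.25, n = 4
h = (b - a)/n = 0.625000

Simpson's rule: (h/3)[f(x₀) + 4f(x₁) + 2f(x₂) + ... + f(xₙ)]

x_0 = 1.7500, f(x_0) = 0.246154, coefficient = 1
x_1 = 2.3750, f(x_1) = 0.150588, coefficient = 4
x_2 = 3.0000, f(x_2) = 0.100000, coefficient = 2
x_3 = 3.6250, f(x_3) = 0.070718, coefficient = 4
x_4 = 4.2500, f(x_4) = 0.052459, coefficient = 1

I ≈ (0.625000/3) × 1.383839 = 0.288300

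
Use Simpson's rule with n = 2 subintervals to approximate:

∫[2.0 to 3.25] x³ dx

f(x) = x³
a = 2.0, b = 3.25, n = 2
h = (b - a)/n = 0.625000

Simpson's rule: (h/3)[f(x₀) + 4f(x₁) + 2f(x₂) + ... + f(xₙ)]

x_0 = 2.0000, f(x_0) = 8.000000, coefficient = 1
x_1 = 2.6250, f(x_1) = 18.087891, coefficient = 4
x_2 = 3.2500, f(x_2) = 34.328125, coefficient = 1

I ≈ (0.625000/3) × 114.679688 = 23.891602
Exact value: 23.891602
Error: 0.000000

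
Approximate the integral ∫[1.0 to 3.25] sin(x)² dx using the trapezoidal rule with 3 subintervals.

f(x) = sin(x)²
a = 1.0, b = 3.25, n = 3
h = (b - a)/n = 0.750000

Trapezoidal rule: (h/2)[f(x₀) + 2f(x₁) + 2f(x₂) + ... + f(xₙ)]

x_0 = 1.0000, f(x_0) = 0.708073, coefficient = 1
x_1 = 1.7500, f(x_1) = 0.968228, coefficient = 2
x_2 = 2.5000, f(x_2) = 0.358169, coefficient = 2
x_3 = 3.2500, f(x_3) = 0.011706, coefficient = 1

I ≈ (0.750000/2) × 3.372574 = 1.264715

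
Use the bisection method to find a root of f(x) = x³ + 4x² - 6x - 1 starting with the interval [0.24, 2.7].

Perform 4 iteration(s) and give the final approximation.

f(x) = x³ + 4x² - 6x - 1
Initial interval: [0.24, 2.7]

Iteration 1:
  c_1 = (0.240000 + 2.700000)/2 = 1.470000
  f(c_1) = f(1.470000) = 2.000123
  f(a) × f(c) < 0, new interval: [0.240000, 1.470000]
Iteration 2:
  c_2 = (0.240000 + 1.470000)/2 = 0.855000
  f(c_2) = f(0.855000) = -2.580874
  f(a) × f(c) ≥ 0, new interval: [0.855000, 1.470000]
Iteration 3:
  c_3 = (0.855000 + 1.470000)/2 = 1.162500
  f(c_3) = f(1.162500) = -0.998365
  f(a) × f(c) ≥ 0, new interval: [1.162500, 1.470000]
Iteration 4:
  c_4 = (1.162500 + 1.470000)/2 = 1.316250
  f(c_4) = f(1.316250) = 0.312978
  f(a) × f(c) < 0, new interval: [1.162500, 1.316250]

After 4 iteration(s), the approximation is c_4 = 1.316250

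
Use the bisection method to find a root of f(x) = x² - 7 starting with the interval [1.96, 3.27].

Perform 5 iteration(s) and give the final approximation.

f(x) = x² - 7
Initial interval: [1.96, 3.27]

Iteration 1:
  c_1 = (1.960000 + 3.270000)/2 = 2.615000
  f(c_1) = f(2.615000) = -0.161775
  f(a) × f(c) ≥ 0, new interval: [2.615000, 3.270000]
Iteration 2:
  c_2 = (2.615000 + 3.270000)/2 = 2.942500
  f(c_2) = f(2.942500) = 1.658306
  f(a) × f(c) < 0, new interval: [2.615000, 2.942500]
Iteration 3:
  c_3 = (2.615000 + 2.942500)/2 = 2.778750
  f(c_3) = f(2.778750) = 0.721452
  f(a) × f(c) < 0, new interval: [2.615000, 2.778750]
Iteration 4:
  c_4 = (2.615000 + 2.778750)/2 = 2.696875
  f(c_4) = f(2.696875) = 0.273135
  f(a) × f(c) < 0, new interval: [2.615000, 2.696875]
Iteration 5:
  c_5 = (2.615000 + 2.696875)/2 = 2.655938
  f(c_5) = f(2.655938) = 0.054004
  f(a) × f(c) < 0, new interval: [2.615000, 2.655938]

After 5 iteration(s), the approximation is c_5 = 2.655938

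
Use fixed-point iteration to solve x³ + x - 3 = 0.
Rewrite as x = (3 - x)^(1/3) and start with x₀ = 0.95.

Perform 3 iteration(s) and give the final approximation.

Equation: x³ + x - 3 = 0
Fixed-point form: x = (3 - x)^(1/3)
x₀ = 0.95

x_1 = g(0.950000) = 1.270334
x_2 = g(1.270334) = 1.200386
x_3 = g(1.200386) = 1.216354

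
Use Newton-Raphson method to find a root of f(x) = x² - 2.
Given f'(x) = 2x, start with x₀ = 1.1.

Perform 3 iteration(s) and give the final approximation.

f(x) = x² - 2
f'(x) = 2x
x₀ = 1.1

Newton-Raphson formula: x_{n+1} = x_n - f(x_n)/f'(x_n)

Iteration 1:
  f(1.100000) = -0.790000
  f'(1.100000) = 2.200000
  x_1 = 1.100000 - (-0.790000)/2.200000 = 1.459091
Iteration 2:
  f(1.459091) = 0.128946
  f'(1.459091) = 2.918182
  x_2 = 1.459091 - 0.128946/2.918182 = 1.414904
Iteration 3:
  f(1.414904) = 0.001953
  f'(1.414904) = 2.829807
  x_3 = 1.414904 - 0.001953/2.829807 = 1.414214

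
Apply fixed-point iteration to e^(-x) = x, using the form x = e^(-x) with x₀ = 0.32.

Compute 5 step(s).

Equation: e^(-x) = x
Fixed-point form: x = e^(-x)
x₀ = 0.32

x_1 = g(0.320000) = 0.726149
x_2 = g(0.726149) = 0.483768
x_3 = g(0.483768) = 0.616456
x_4 = g(0.616456) = 0.539854
x_5 = g(0.539854) = 0.582833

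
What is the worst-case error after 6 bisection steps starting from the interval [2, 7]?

Bisection error bound: |error| ≤ (b-a)/2^n
|error| ≤ (7 - 2)/2^6 = 5/2^6
|error| ≤ 0.0781250000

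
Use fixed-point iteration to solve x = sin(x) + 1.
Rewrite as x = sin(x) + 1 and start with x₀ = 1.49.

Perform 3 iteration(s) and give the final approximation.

Equation: x = sin(x) + 1
Fixed-point form: x = sin(x) + 1
x₀ = 1.49

x_1 = g(1.490000) = 1.996738
x_2 = g(1.996738) = 1.910650
x_3 = g(1.910650) = 1.942803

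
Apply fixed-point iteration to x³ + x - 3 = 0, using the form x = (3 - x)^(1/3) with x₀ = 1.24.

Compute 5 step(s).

Equation: x³ + x - 3 = 0
Fixed-point form: x = (3 - x)^(1/3)
x₀ = 1.24

x_1 = g(1.240000) = 1.207362
x_2 = g(1.207362) = 1.214780
x_3 = g(1.214780) = 1.213102
x_4 = g(1.213102) = 1.213482
x_5 = g(1.213482) = 1.213396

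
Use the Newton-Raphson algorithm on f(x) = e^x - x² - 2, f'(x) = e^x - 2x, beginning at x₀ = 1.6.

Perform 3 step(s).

f(x) = e^x - x² - 2
f'(x) = e^x - 2x
x₀ = 1.6

Newton-Raphson formula: x_{n+1} = x_n - f(x_n)/f'(x_n)

Iteration 1:
  f(1.600000) = 0.393032
  f'(1.600000) = 1.753032
  x_1 = 1.600000 - 0.393032/1.753032 = 1.375799
Iteration 2:
  f(1.375799) = 0.065415
  f'(1.375799) = 1.206639
  x_2 = 1.375799 - 0.065415/1.206639 = 1.321586
Iteration 3:
  f(1.321586) = 0.002774
  f'(1.321586) = 1.106192
  x_3 = 1.321586 - 0.002774/1.106192 = 1.319079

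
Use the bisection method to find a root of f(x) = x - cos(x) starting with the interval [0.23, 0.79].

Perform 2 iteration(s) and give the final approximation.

f(x) = x - cos(x)
Initial interval: [0.23, 0.79]

Iteration 1:
  c_1 = (0.230000 + 0.790000)/2 = 0.510000
  f(c_1) = f(0.510000) = -0.362745
  f(a) × f(c) ≥ 0, new interval: [0.510000, 0.790000]
Iteration 2:
  c_2 = (0.510000 + 0.790000)/2 = 0.650000
  f(c_2) = f(0.650000) = -0.146084
  f(a) × f(c) ≥ 0, new interval: [0.650000, 0.790000]

After 2 iteration(s), the approximation is c_2 = 0.650000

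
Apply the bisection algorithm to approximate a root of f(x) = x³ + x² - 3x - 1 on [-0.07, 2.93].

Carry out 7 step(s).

f(x) = x³ + x² - 3x - 1
Initial interval: [-0.07, 2.93]

Iteration 1:
  c_1 = (-0.070000 + 2.930000)/2 = 1.430000
  f(c_1) = f(1.430000) = -0.320893
  f(a) × f(c) ≥ 0, new interval: [1.430000, 2.930000]
Iteration 2:
  c_2 = (1.430000 + 2.930000)/2 = 2.180000
  f(c_2) = f(2.180000) = 7.572632
  f(a) × f(c) < 0, new interval: [1.430000, 2.180000]
Iteration 3:
  c_3 = (1.430000 + 2.180000)/2 = 1.805000
  f(c_3) = f(1.805000) = 2.723760
  f(a) × f(c) < 0, new interval: [1.430000, 1.805000]
Iteration 4:
  c_4 = (1.430000 + 1.805000)/2 = 1.617500
  f(c_4) = f(1.617500) = 0.995682
  f(a) × f(c) < 0, new interval: [1.430000, 1.617500]
Iteration 5:
  c_5 = (1.430000 + 1.617500)/2 = 1.523750
  f(c_5) = f(1.523750) = 0.288428
  f(a) × f(c) < 0, new interval: [1.430000, 1.523750]
Iteration 6:
  c_6 = (1.430000 + 1.523750)/2 = 1.476875
  f(c_6) = f(1.476875) = -0.028165
  f(a) × f(c) ≥ 0, new interval: [1.476875, 1.523750]
Iteration 7:
  c_7 = (1.476875 + 1.523750)/2 = 1.500313
  f(c_7) = f(1.500313) = 0.127110
  f(a) × f(c) < 0, new interval: [1.476875, 1.500313]

After 7 iteration(s), the approximation is c_7 = 1.500313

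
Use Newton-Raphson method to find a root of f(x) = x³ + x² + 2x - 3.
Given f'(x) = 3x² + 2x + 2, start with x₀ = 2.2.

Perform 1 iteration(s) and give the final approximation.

f(x) = x³ + x² + 2x - 3
f'(x) = 3x² + 2x + 2
x₀ = 2.2

Newton-Raphson formula: x_{n+1} = x_n - f(x_n)/f'(x_n)

Iteration 1:
  f(2.200000) = 16.888000
  f'(2.200000) = 20.920000
  x_1 = 2.200000 - 16.888000/20.920000 = 1.392734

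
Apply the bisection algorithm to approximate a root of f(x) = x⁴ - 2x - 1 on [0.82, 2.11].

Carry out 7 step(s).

f(x) = x⁴ - 2x - 1
Initial interval: [0.82, 2.11]

Iteration 1:
  c_1 = (0.820000 + 2.110000)/2 = 1.465000
  f(c_1) = f(1.465000) = 0.676282
  f(a) × f(c) < 0, new interval: [0.820000, 1.465000]
Iteration 2:
  c_2 = (0.820000 + 1.465000)/2 = 1.142500
  f(c_2) = f(1.142500) = -1.581176
  f(a) × f(c) ≥ 0, new interval: [1.142500, 1.465000]
Iteration 3:
  c_3 = (1.142500 + 1.465000)/2 = 1.303750
  f(c_3) = f(1.303750) = -0.718302
  f(a) × f(c) ≥ 0, new interval: [1.303750, 1.465000]
Iteration 4:
  c_4 = (1.303750 + 1.465000)/2 = 1.384375
  f(c_4) = f(1.384375) = -0.095800
  f(a) × f(c) ≥ 0, new interval: [1.384375, 1.465000]
Iteration 5:
  c_5 = (1.384375 + 1.465000)/2 = 1.424687
  f(c_5) = f(1.424687) = 0.270447
  f(a) × f(c) < 0, new interval: [1.384375, 1.424687]
Iteration 6:
  c_6 = (1.384375 + 1.424687)/2 = 1.404531
  f(c_6) = f(1.404531) = 0.082514
  f(a) × f(c) < 0, new interval: [1.384375, 1.404531]
Iteration 7:
  c_7 = (1.384375 + 1.404531)/2 = 1.394453
  f(c_7) = f(1.394453) = -0.007828
  f(a) × f(c) ≥ 0, new interval: [1.394453, 1.404531]

After 7 iteration(s), the approximation is c_7 = 1.394453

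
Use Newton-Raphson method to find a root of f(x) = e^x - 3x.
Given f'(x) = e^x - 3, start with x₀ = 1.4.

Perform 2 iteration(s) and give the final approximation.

f(x) = e^x - 3x
f'(x) = e^x - 3
x₀ = 1.4

Newton-Raphson formula: x_{n+1} = x_n - f(x_n)/f'(x_n)

Iteration 1:
  f(1.400000) = -0.144800
  f'(1.400000) = 1.055200
  x_1 = 1.400000 - (-0.144800)/1.055200 = 1.537225
Iteration 2:
  f(1.537225) = 0.039989
  f'(1.537225) = 1.651665
  x_2 = 1.537225 - 0.039989/1.651665 = 1.513014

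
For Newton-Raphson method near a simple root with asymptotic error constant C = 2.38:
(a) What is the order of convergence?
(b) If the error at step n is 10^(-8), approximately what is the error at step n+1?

(a) Newton-Raphson has quadratic (order 2) convergence near simple roots.
    This means |e_{n+1}| ≈ C|e_n|².

(b) With |e_n| = 10^(-8) and C = 2.38:
    |e_{n+1}| ≈ 2.38 × (10^(-8))² = 2.38 × 10^(-16)

(a) 2 (quadratic); (b) |e_{n+1}| ≈ 2.380e-16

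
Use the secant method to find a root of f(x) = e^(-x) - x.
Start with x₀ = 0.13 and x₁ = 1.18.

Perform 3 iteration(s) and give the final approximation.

f(x) = e^(-x) - x
x₀ = 0.13, x₁ = 1.18

Secant formula: x_{n+1} = x_n - f(x_n)(x_n - x_{n-1})/(f(x_n) - f(x_{n-1}))

Iteration 1:
  f(0.130000) = 0.748095
  f(1.180000) = -0.872721
  x_2 = 1.180000 - (-0.872721)×(1.180000 - 0.130000)/(-0.872721 - 0.748095)
       = 0.614632
Iteration 2:
  f(1.180000) = -0.872721
  f(0.614632) = -0.073793
  x_3 = 0.614632 - (-0.073793)×(0.614632 - 1.180000)/(-0.073793 - (-0.872721))
       = 0.562412
Iteration 3:
  f(0.614632) = -0.073793
  f(0.562412) = 0.007420
  x_4 = 0.562412 - 0.007420×(0.562412 - 0.614632)/(0.007420 - (-0.073793))
       = 0.567184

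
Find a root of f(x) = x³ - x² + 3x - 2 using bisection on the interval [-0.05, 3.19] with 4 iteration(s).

f(x) = x³ - x² + 3x - 2
Initial interval: [-0.05, 3.19]

Iteration 1:
  c_1 = (-0.050000 + 3.190000)/2 = 1.570000
  f(c_1) = f(1.570000) = 4.114993
  f(a) × f(c) < 0, new interval: [-0.050000, 1.570000]
Iteration 2:
  c_2 = (-0.050000 + 1.570000)/2 = 0.760000
  f(c_2) = f(0.760000) = 0.141376
  f(a) × f(c) < 0, new interval: [-0.050000, 0.760000]
Iteration 3:
  c_3 = (-0.050000 + 0.760000)/2 = 0.355000
  f(c_3) = f(0.355000) = -1.016286
  f(a) × f(c) ≥ 0, new interval: [0.355000, 0.760000]
Iteration 4:
  c_4 = (0.355000 + 0.760000)/2 = 0.557500
  f(c_4) = f(0.557500) = -0.465032
  f(a) × f(c) ≥ 0, new interval: [0.557500, 0.760000]

After 4 iteration(s), the approximation is c_4 = 0.557500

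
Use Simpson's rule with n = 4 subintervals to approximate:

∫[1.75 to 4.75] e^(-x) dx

f(x) = e^(-x)
a = 1.75, b = 4.75, n = 4
h = (b - a)/n = 0.750000

Simpson's rule: (h/3)[f(x₀) + 4f(x₁) + 2f(x₂) + ... + f(xₙ)]

x_0 = 1.7500, f(x_0) = 0.173774, coefficient = 1
x_1 = 2.5000, f(x_1) = 0.082085, coefficient = 4
x_2 = 3.2500, f(x_2) = 0.038774, coefficient = 2
x_3 = 4.0000, f(x_3) = 0.018316, coefficient = 4
x_4 = 4.7500, f(x_4) = 0.008652, coefficient = 1

I ≈ (0.750000/3) × 0.661577 = 0.165394
Exact value: 0.165122
Error: 0.000272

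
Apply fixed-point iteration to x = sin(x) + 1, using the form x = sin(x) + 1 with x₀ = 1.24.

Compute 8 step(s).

Equation: x = sin(x) + 1
Fixed-point form: x = sin(x) + 1
x₀ = 1.24

x_1 = g(1.240000) = 1.945784
x_2 = g(1.945784) = 1.930512
x_3 = g(1.930512) = 1.935997
x_4 = g(1.935997) = 1.934052
x_5 = g(1.934052) = 1.934745
x_6 = g(1.934745) = 1.934499
x_7 = g(1.934499) = 1.934586
x_8 = g(1.934586) = 1.934555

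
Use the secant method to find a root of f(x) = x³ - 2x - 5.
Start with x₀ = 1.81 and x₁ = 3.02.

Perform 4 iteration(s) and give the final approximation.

f(x) = x³ - 2x - 5
x₀ = 1.81, x₁ = 3.02

Secant formula: x_{n+1} = x_n - f(x_n)(x_n - x_{n-1})/(f(x_n) - f(x_{n-1}))

Iteration 1:
  f(1.810000) = -2.690259
  f(3.020000) = 16.503608
  x_2 = 3.020000 - 16.503608×(3.020000 - 1.810000)/(16.503608 - (-2.690259))
       = 1.979597
Iteration 2:
  f(3.020000) = 16.503608
  f(1.979597) = -1.201545
  x_3 = 1.979597 - (-1.201545)×(1.979597 - 3.020000)/(-1.201545 - 16.503608)
       = 2.050203
Iteration 3:
  f(1.979597) = -1.201545
  f(2.050203) = -0.482725
  x_4 = 2.050203 - (-0.482725)×(2.050203 - 1.979597)/(-0.482725 - (-1.201545))
       = 2.097618
Iteration 4:
  f(2.050203) = -0.482725
  f(2.097618) = 0.034290
  x_5 = 2.097618 - 0.034290×(2.097618 - 2.050203)/(0.034290 - (-0.482725))
       = 2.094474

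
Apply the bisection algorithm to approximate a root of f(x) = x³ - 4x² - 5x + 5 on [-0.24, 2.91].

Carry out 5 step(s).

f(x) = x³ - 4x² - 5x + 5
Initial interval: [-0.24, 2.91]

Iteration 1:
  c_1 = (-0.240000 + 2.910000)/2 = 1.335000
  f(c_1) = f(1.335000) = -6.424630
  f(a) × f(c) < 0, new interval: [-0.240000, 1.335000]
Iteration 2:
  c_2 = (-0.240000 + 1.335000)/2 = 0.547500
  f(c_2) = f(0.547500) = 1.227592
  f(a) × f(c) ≥ 0, new interval: [0.547500, 1.335000]
Iteration 3:
  c_3 = (0.547500 + 1.335000)/2 = 0.941250
  f(c_3) = f(0.941250) = -2.416154
  f(a) × f(c) < 0, new interval: [0.547500, 0.941250]
Iteration 4:
  c_4 = (0.547500 + 0.941250)/2 = 0.744375
  f(c_4) = f(0.744375) = -0.525798
  f(a) × f(c) < 0, new interval: [0.547500, 0.744375]
Iteration 5:
  c_5 = (0.547500 + 0.744375)/2 = 0.645938
  f(c_5) = f(0.645938) = 0.370879
  f(a) × f(c) ≥ 0, new interval: [0.645938, 0.744375]

After 5 iteration(s), the approximation is c_5 = 0.645938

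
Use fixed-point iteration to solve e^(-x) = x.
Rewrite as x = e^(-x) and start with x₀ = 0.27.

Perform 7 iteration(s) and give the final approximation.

Equation: e^(-x) = x
Fixed-point form: x = e^(-x)
x₀ = 0.27

x_1 = g(0.270000) = 0.763379
x_2 = g(0.763379) = 0.466089
x_3 = g(0.466089) = 0.627452
x_4 = g(0.627452) = 0.533951
x_5 = g(0.533951) = 0.586284
x_6 = g(0.586284) = 0.556391
x_7 = g(0.556391) = 0.573274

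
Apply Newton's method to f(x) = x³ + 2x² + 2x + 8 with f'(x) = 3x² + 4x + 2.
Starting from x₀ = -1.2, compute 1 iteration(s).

f(x) = x³ + 2x² + 2x + 8
f'(x) = 3x² + 4x + 2
x₀ = -1.2

Newton-Raphson formula: x_{n+1} = x_n - f(x_n)/f'(x_n)

Iteration 1:
  f(-1.200000) = 6.752000
  f'(-1.200000) = 1.520000
  x_1 = -1.200000 - 6.752000/1.520000 = -5.642105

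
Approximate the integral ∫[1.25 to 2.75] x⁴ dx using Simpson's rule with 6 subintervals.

f(x) = x⁴
a = 1.25, b = 2.75, n = 6
h = (b - a)/n = 0.250000

Simpson's rule: (h/3)[f(x₀) + 4f(x₁) + 2f(x₂) + ... + f(xₙ)]

x_0 = 1.2500, f(x_0) = 2.441406, coefficient = 1
x_1 = 1.5000, f(x_1) = 5.062500, coefficient = 4
x_2 = 1.7500, f(x_2) = 9.378906, coefficient = 2
x_3 = 2.0000, f(x_3) = 16.000000, coefficient = 4
x_4 = 2.2500, f(x_4) = 25.628906, coefficient = 2
x_5 = 2.5000, f(x_5) = 39.062500, coefficient = 4
x_6 = 2.7500, f(x_6) = 57.191406, coefficient = 1

I ≈ (0.250000/3) × 370.148438 = 30.845703
Exact value: 30.844922
Error: 0.000781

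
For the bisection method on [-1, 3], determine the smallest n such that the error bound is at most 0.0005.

We need (b-a)/2^n ≤ 0.0005
(3 - (-1))/2^n ≤ 0.0005
4/2^n ≤ 0.0005
2^n ≥ 8000
n ≥ log₂(8000) = 12.97
n ≥ 13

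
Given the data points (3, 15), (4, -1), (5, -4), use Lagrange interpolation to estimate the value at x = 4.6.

Lagrange interpolation formula:
P(x) = Σ yᵢ × Lᵢ(x)
where Lᵢ(x) = Π_{j≠i} (x - xⱼ)/(xᵢ - xⱼ)

L_0(4.6) = (4.6 - 4)/(3 - 4) × (4.6 - 5)/(3 - 5) = -0.120000
L_1(4.6) = (4.6 - 3)/(4 - 3) × (4.6 - 5)/(4 - 5) = 0.640000
L_2(4.6) = (4.6 - 3)/(5 - 3) × (4.6 - 4)/(5 - 4) = 0.480000

P(4.6) = 15×L_0(4.6) + (-1)×L_1(4.6) + (-4)×L_2(4.6)
P(4.6) = -4.360000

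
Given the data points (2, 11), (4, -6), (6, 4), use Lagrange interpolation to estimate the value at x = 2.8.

Lagrange interpolation formula:
P(x) = Σ yᵢ × Lᵢ(x)
where Lᵢ(x) = Π_{j≠i} (x - xⱼ)/(xᵢ - xⱼ)

L_0(2.8) = (2.8 - 4)/(2 - 4) × (2.8 - 6)/(2 - 6) = 0.480000
L_1(2.8) = (2.8 - 2)/(4 - 2) × (2.8 - 6)/(4 - 6) = 0.640000
L_2(2.8) = (2.8 - 2)/(6 - 2) × (2.8 - 4)/(6 - 4) = -0.120000

P(2.8) = 11×L_0(2.8) + (-6)×L_1(2.8) + 4×L_2(2.8)
P(2.8) = 0.960000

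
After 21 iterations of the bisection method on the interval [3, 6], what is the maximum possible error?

Bisection error bound: |error| ≤ (b-a)/2^n
|error| ≤ (6 - 3)/2^21 = 3/2^21
|error| ≤ 0.0000014305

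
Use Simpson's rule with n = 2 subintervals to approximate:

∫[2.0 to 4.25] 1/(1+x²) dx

f(x) = 1/(1+x²)
a = 2.0, b = 4.25, n = 2
h = (b - a)/n = 1.125000

Simpson's rule: (h/3)[f(x₀) + 4f(x₁) + 2f(x₂) + ... + f(xₙ)]

x_0 = 2.0000, f(x_0) = 0.200000, coefficient = 1
x_1 = 3.1250, f(x_1) = 0.092888, coefficient = 4
x_2 = 4.2500, f(x_2) = 0.052459, coefficient = 1

I ≈ (1.125000/3) × 0.624012 = 0.234004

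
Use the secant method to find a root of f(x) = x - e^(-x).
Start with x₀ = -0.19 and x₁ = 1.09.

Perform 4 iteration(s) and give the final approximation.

f(x) = x - e^(-x)
x₀ = -0.19, x₁ = 1.09

Secant formula: x_{n+1} = x_n - f(x_n)(x_n - x_{n-1})/(f(x_n) - f(x_{n-1}))

Iteration 1:
  f(-0.190000) = -1.399250
  f(1.090000) = 0.753784
  x_2 = 1.090000 - 0.753784×(1.090000 - (-0.190000))/(0.753784 - (-1.399250))
       = 0.641868
Iteration 2:
  f(1.090000) = 0.753784
  f(0.641868) = 0.115560
  x_3 = 0.641868 - 0.115560×(0.641868 - 1.090000)/(0.115560 - 0.753784)
       = 0.560727
Iteration 3:
  f(0.641868) = 0.115560
  f(0.560727) = -0.010067
  x_4 = 0.560727 - (-0.010067)×(0.560727 - 0.641868)/(-0.010067 - 0.115560)
       = 0.567229
Iteration 4:
  f(0.560727) = -0.010067
  f(0.567229) = 0.000135
  x_5 = 0.567229 - 0.000135×(0.567229 - 0.560727)/(0.000135 - (-0.010067))
       = 0.567143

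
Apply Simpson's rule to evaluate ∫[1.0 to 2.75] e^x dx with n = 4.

f(x) = e^x
a = 1.0, b = 2.75, n = 4
h = (b - a)/n = 0.437500

Simpson's rule: (h/3)[f(x₀) + 4f(x₁) + 2f(x₂) + ... + f(xₙ)]

x_0 = 1.0000, f(x_0) = 2.718282, coefficient = 1
x_1 = 1.4375, f(x_1) = 4.210157, coefficient = 4
x_2 = 1.8750, f(x_2) = 6.520819, coefficient = 2
x_3 = 2.3125, f(x_3) = 10.099642, coefficient = 4
x_4 = 2.7500, f(x_4) = 15.642632, coefficient = 1

I ≈ (0.437500/3) × 88.641750 = 12.926922
Exact value: 12.924350
Error: 0.002572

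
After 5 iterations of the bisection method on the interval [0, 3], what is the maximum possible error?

Bisection error bound: |error| ≤ (b-a)/2^n
|error| ≤ (3 - 0)/2^5 = 3/2^5
|error| ≤ 0.0937500000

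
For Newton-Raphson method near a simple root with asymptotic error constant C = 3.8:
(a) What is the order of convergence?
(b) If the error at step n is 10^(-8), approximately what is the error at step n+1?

(a) Newton-Raphson has quadratic (order 2) convergence near simple roots.
    This means |e_{n+1}| ≈ C|e_n|².

(b) With |e_n| = 10^(-8) and C = 3.8:
    |e_{n+1}| ≈ 3.8 × (10^(-8))² = 3.8 × 10^(-16)

(a) 2 (quadratic); (b) |e_{n+1}| ≈ 3.800e-16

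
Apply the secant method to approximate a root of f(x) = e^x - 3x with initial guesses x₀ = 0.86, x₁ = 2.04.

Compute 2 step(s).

f(x) = e^x - 3x
x₀ = 0.86, x₁ = 2.04

Secant formula: x_{n+1} = x_n - f(x_n)(x_n - x_{n-1})/(f(x_n) - f(x_{n-1}))

Iteration 1:
  f(0.860000) = -0.216839
  f(2.040000) = 1.570609
  x_2 = 2.040000 - 1.570609×(2.040000 - 0.860000)/(1.570609 - (-0.216839))
       = 1.003148
Iteration 2:
  f(2.040000) = 1.570609
  f(1.003148) = -0.282592
  x_3 = 1.003148 - (-0.282592)×(1.003148 - 2.040000)/(-0.282592 - 1.570609)
       = 1.161256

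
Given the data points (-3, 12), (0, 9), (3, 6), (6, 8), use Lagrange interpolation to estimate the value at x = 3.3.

Lagrange interpolation formula:
P(x) = Σ yᵢ × Lᵢ(x)
where Lᵢ(x) = Π_{j≠i} (x - xⱼ)/(xᵢ - xⱼ)

L_0(3.3) = (3.3 - 0)/(-3 - 0) × (3.3 - 3)/(-3 - 3) × (3.3 - 6)/(-3 - 6) = 0.016500
L_1(3.3) = (3.3 - (-3))/(0 - (-3)) × (3.3 - 3)/(0 - 3) × (3.3 - 6)/(0 - 6) = -0.094500
L_2(3.3) = (3.3 - (-3))/(3 - (-3)) × (3.3 - 0)/(3 - 0) × (3.3 - 6)/(3 - 6) = 1.039500
L_3(3.3) = (3.3 - (-3))/(6 - (-3)) × (3.3 - 0)/(6 - 0) × (3.3 - 3)/(6 - 3) = 0.038500

P(3.3) = 12×L_0(3.3) + 9×L_1(3.3) + 6×L_2(3.3) + 8×L_3(3.3)
P(3.3) = 5.892500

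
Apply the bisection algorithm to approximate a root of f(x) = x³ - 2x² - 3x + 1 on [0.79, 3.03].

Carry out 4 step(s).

f(x) = x³ - 2x² - 3x + 1
Initial interval: [0.79, 3.03]

Iteration 1:
  c_1 = (0.790000 + 3.030000)/2 = 1.910000
  f(c_1) = f(1.910000) = -5.058329
  f(a) × f(c) ≥ 0, new interval: [1.910000, 3.030000]
Iteration 2:
  c_2 = (1.910000 + 3.030000)/2 = 2.470000
  f(c_2) = f(2.470000) = -3.542577
  f(a) × f(c) ≥ 0, new interval: [2.470000, 3.030000]
Iteration 3:
  c_3 = (2.470000 + 3.030000)/2 = 2.750000
  f(c_3) = f(2.750000) = -1.578125
  f(a) × f(c) ≥ 0, new interval: [2.750000, 3.030000]
Iteration 4:
  c_4 = (2.750000 + 3.030000)/2 = 2.890000
  f(c_4) = f(2.890000) = -0.236631
  f(a) × f(c) ≥ 0, new interval: [2.890000, 3.030000]

After 4 iteration(s), the approximation is c_4 = 2.890000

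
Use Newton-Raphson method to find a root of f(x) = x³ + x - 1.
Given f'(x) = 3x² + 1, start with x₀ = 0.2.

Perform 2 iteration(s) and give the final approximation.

f(x) = x³ + x - 1
f'(x) = 3x² + 1
x₀ = 0.2

Newton-Raphson formula: x_{n+1} = x_n - f(x_n)/f'(x_n)

Iteration 1:
  f(0.200000) = -0.792000
  f'(0.200000) = 1.120000
  x_1 = 0.200000 - (-0.792000)/1.120000 = 0.907143
Iteration 2:
  f(0.907143) = 0.653638
  f'(0.907143) = 3.468724
  x_2 = 0.907143 - 0.653638/3.468724 = 0.718705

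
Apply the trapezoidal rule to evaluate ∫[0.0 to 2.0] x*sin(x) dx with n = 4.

f(x) = x*sin(x)
a = 0.0, b = 2.0, n = 4
h = (b - a)/n = 0.500000

Trapezoidal rule: (h/2)[f(x₀) + 2f(x₁) + 2f(x₂) + ... + f(xₙ)]

x_0 = 0.0000, f(x_0) = 0.000000, coefficient = 1
x_1 = 0.5000, f(x_1) = 0.239713, coefficient = 2
x_2 = 1.0000, f(x_2) = 0.841471, coefficient = 2
x_3 = 1.5000, f(x_3) = 1.496242, coefficient = 2
x_4 = 2.0000, f(x_4) = 1.818595, coefficient = 1

I ≈ (0.500000/2) × 6.973447 = 1.743362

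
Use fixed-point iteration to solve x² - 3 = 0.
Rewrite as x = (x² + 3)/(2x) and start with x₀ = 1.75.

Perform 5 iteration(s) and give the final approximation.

Equation: x² - 3 = 0
Fixed-point form: x = (x² + 3)/(2x)
x₀ = 1.75

x_1 = g(1.750000) = 1.732143
x_2 = g(1.732143) = 1.732051
x_3 = g(1.732051) = 1.732051
x_4 = g(1.732051) = 1.732051
x_5 = g(1.732051) = 1.732051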